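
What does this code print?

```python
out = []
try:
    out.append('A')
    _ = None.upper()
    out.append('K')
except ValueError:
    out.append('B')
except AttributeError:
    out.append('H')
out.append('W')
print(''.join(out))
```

Execution trace: 'A' (try body) → 'H' (except AttributeError) → 'W' (after the try/except). Output: AHW

Answer: AHW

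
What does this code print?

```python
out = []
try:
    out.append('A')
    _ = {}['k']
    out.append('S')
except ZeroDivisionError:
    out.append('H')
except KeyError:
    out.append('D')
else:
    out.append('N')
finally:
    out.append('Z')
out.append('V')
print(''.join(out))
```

Execution trace: 'A' (try body) → 'D' (except KeyError) → 'Z' (finally) → 'V' (after the try/except). Output: ADZV

Answer: ADZV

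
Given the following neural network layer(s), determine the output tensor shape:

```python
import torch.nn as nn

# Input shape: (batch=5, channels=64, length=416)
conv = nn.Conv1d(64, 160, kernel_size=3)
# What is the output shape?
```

Input: (5, 64, 416) -> Output: (5, 160, 414)

Answer: (5, 160, 414)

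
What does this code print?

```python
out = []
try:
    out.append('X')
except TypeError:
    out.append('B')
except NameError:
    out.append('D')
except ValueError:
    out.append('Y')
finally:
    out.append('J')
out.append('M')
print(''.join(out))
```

Execution trace: 'X' (try body, no exception) → 'J' (finally) → 'M' (after the try/except). Output: XJM

Answer: XJM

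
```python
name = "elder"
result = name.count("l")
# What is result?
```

Trace:
`name = "elder"` → name = 'elder'
`result = name.count("l")` → result = 1
So result = 1

Answer: 1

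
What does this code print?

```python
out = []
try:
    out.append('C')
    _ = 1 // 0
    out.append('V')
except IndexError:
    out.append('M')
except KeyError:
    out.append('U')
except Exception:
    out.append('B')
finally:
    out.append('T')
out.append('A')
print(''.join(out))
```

Execution trace: 'C' (try body) → 'B' (except Exception) → 'T' (finally) → 'A' (after the try/except). Output: CBTA

Answer: CBTA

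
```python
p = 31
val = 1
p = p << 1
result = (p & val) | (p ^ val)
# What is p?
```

Trace:
`p = 31` → p = 31
`val = 1` → val = 1
`p = p << 1` → p = 62
`result = (p & val) | (p ^ val)` → result = 63
So p = 62

Answer: 62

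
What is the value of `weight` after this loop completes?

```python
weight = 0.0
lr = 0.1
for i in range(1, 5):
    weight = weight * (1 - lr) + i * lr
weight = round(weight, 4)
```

Moving average with lr=0.1
`weight` takes the values: 0.0 → 0.1 → 0.29 → 0.561 → 0.9049

Answer: 0.9049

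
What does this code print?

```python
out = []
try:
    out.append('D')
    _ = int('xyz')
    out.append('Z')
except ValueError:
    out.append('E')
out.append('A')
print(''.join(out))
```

Execution trace: 'D' (try body) → 'E' (except ValueError) → 'A' (after the try/except). Output: DEA

Answer: DEA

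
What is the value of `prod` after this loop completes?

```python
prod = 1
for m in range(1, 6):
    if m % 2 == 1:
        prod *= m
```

Product of odd numbers 1 to 5
`prod` takes the values: 1 → 3 → 15

Answer: 15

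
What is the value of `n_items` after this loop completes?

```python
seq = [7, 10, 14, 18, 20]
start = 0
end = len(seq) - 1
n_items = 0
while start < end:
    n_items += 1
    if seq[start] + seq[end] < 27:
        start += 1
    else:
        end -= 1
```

Steps to find pair summing to 27
`n_items` takes the values: 0 → 1 → 2 → 3 → 4

Answer: 4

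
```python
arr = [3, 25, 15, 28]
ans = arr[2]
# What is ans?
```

Trace:
`arr = [3, 25, 15, 28]` → arr = [3, 25, 15, 28]
`ans = arr[2]` → ans = 15
So ans = 15

Answer: 15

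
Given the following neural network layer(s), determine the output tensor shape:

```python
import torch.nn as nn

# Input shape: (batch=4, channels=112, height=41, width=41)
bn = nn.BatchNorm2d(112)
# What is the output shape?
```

Input: (4, 112, 41, 41) -> Output: (4, 112, 41, 41)

Answer: (4, 112, 41, 41)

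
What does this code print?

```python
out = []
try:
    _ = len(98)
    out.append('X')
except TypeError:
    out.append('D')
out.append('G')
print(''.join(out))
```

Execution trace: 'D' (except TypeError) → 'G' (after the try/except). Output: DG

Answer: DG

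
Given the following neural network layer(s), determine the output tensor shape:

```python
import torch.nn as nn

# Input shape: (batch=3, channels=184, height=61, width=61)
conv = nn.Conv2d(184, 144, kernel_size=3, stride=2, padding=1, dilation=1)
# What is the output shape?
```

Input: (3, 184, 61, 61) -> Output: (3, 144, 31, 31)

Answer: (3, 144, 31, 31)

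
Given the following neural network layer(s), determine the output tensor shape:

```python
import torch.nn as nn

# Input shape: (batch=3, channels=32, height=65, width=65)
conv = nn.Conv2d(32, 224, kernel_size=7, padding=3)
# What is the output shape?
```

Input: (3, 32, 65, 65) -> Output: (3, 224, 65, 65)

Answer: (3, 224, 65, 65)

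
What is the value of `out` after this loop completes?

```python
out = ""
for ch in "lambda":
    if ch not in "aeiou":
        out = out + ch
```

Remove vowels from 'lambda'
`out` takes the values: "" → "l" → "lm" → "lmb" → "lmbd"

Answer: "lmbd"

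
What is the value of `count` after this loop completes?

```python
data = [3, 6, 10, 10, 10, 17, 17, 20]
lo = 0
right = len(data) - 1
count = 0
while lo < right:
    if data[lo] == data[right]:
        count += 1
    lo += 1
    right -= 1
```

Count matching pairs from ends
`count` takes the values: 0 → 1

Answer: 1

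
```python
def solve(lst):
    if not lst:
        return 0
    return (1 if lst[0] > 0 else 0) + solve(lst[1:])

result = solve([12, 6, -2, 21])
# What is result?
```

Count of positive elements in [12, 6, -2, 21] = 3

Answer: 3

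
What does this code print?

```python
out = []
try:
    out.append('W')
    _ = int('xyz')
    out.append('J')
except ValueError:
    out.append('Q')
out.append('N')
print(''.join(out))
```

Execution trace: 'W' (try body) → 'Q' (except ValueError) → 'N' (after the try/except). Output: WQN

Answer: WQN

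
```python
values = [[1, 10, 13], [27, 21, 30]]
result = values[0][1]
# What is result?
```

Trace:
`values = [[1, 10, 13], [27, 21, 30]]` → values = [[1, 10, 13], [27, 21, 30]]
`result = values[0][1]` → result = 10
So result = 10

Answer: 10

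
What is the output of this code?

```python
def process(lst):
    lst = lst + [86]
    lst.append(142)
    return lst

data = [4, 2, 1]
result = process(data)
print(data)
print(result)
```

Key concept: rebinding parameter vs mutation.
Step by step:
`data = [4, 2, 1]` → data = [4, 2, 1]
`result = process(data)` → result = [4, 2, 1, 86, 142]
`print(data)` → prints [4, 2, 1]
`print(result)` → prints [4, 2, 1, 86, 142]

Answer:
[4, 2, 1]
[4, 2, 1, 86, 142]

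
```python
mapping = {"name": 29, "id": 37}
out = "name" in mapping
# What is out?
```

Trace:
`mapping = {"name": 29, "id": 37}` → mapping = {'name': 29, 'id': 37}
`out = "name" in mapping` → out = True
So out = True

Answer: True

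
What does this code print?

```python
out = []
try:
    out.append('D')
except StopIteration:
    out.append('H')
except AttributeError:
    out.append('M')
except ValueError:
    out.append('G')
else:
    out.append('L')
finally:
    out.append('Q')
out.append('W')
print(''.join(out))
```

Execution trace: 'D' (try body, no exception) → 'L' (else) → 'Q' (finally) → 'W' (after the try/except). Output: DLQW

Answer: DLQW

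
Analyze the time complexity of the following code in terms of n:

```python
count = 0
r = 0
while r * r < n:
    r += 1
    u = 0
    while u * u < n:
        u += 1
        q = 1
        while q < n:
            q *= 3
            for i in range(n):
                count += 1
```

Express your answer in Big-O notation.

Each loop level contributes: √n × √n × log n × n. Multiplying the contributions gives O(n^2 log n).

Answer: O(n^2 log n)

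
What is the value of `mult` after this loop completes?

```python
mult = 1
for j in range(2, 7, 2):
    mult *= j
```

Product of even numbers 2 to 6
`mult` takes the values: 1 → 2 → 8 → 48

Answer: 48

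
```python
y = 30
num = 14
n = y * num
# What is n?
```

Trace:
`y = 30` → y = 30
`num = 14` → num = 14
`n = y * num` → n = 420
So n = 420

Answer: 420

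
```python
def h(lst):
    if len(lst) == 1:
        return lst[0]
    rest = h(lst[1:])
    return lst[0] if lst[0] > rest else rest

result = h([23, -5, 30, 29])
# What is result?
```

Recursive max over [23, -5, 30, 29] = 30

Answer: 30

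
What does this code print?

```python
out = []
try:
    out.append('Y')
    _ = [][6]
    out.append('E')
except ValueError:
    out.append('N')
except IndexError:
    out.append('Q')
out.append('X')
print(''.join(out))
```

Execution trace: 'Y' (try body) → 'Q' (except IndexError) → 'X' (after the try/except). Output: YQX

Answer: YQX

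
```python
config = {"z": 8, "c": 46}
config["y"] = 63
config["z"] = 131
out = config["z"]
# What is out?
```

Trace:
`config = {"z": 8, "c": 46}` → config = {'z': 8, 'c': 46}
`config["y"] = 63` → config = {'z': 8, 'c': 46, 'y': 63}
`config["z"] = 131` → config = {'z': 131, 'c': 46, 'y': 63}
`out = config["z"]` → out = 131
So out = 131

Answer: 131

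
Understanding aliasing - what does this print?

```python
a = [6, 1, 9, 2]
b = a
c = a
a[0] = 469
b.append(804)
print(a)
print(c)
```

Key concept: multiple aliases.
Step by step:
`a = [6, 1, 9, 2]` → a = [6, 1, 9, 2]
`b = a` → b = [6, 1, 9, 2] (same object as a)
`c = a` → c = [6, 1, 9, 2] (same object as a, b)
`a[0] = 469` → a = [469, 1, 9, 2] (same object as b, c); b = [469, 1, 9, 2] (same object as a, c); c = [469, 1, 9, 2] (same object as a, b)
`b.append(804)` → a = [469, 1, 9, 2, 804] (same object as b, c); b = [469, 1, 9, 2, 804] (same object as a, c); c = [469, 1, 9, 2, 804] (same object as a, b)
`print(a)` → prints [469, 1, 9, 2, 804]
`print(c)` → prints [469, 1, 9, 2, 804]

Answer:
[469, 1, 9, 2, 804]
[469, 1, 9, 2, 804]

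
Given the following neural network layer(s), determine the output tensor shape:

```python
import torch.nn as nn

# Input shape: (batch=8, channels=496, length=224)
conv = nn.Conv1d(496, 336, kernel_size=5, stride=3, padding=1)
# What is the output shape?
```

Input: (8, 496, 224) -> Output: (8, 336, 74)

Answer: (8, 336, 74)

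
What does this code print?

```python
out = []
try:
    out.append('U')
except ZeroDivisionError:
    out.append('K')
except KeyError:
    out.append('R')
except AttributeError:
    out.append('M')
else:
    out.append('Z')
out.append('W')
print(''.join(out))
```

Execution trace: 'U' (try body, no exception) → 'Z' (else) → 'W' (after the try/except). Output: UZW

Answer: UZW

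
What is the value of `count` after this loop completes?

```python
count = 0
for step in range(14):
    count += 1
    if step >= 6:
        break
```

Loop breaks when step reaches 6, count is 7
`count` takes the values: 0 → 1 → 2 → 3 → 4 → 5 → 6 → 7

Answer: 7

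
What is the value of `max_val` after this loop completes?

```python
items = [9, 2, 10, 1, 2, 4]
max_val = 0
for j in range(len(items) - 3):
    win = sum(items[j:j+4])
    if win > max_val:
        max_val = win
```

Max sum of 4-element window in [9, 2, 10, 1, 2, 4]
`max_val` takes the values: 0 → 22

Answer: 22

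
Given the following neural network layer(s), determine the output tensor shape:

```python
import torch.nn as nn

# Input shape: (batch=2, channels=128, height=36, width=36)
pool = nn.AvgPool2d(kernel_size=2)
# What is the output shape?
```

Input: (2, 128, 36, 36) -> Output: (2, 128, 18, 18)

Answer: (2, 128, 18, 18)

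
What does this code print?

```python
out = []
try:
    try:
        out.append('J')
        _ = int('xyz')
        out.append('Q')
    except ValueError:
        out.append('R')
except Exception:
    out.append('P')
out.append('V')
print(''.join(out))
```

Execution trace: 'J' (inner try body) → 'R' (inner except ValueError) → 'V' (after the try/except). Output: JRV

Answer: JRV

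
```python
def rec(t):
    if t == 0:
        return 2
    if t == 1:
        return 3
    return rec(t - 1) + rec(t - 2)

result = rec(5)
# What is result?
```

Build up from base cases: rec(0)=2, rec(1)=3, rec(2)=5, rec(3)=8, rec(4)=13, rec(5)=21

Answer: 21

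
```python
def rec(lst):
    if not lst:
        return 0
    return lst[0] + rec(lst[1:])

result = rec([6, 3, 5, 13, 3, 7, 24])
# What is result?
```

6 + 3 + 5 + 13 + 3 + 7 + 24 + 0 = 61

Answer: 61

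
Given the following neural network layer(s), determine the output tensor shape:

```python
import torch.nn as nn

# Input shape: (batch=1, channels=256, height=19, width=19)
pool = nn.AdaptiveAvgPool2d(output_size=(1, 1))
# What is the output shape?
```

Input: (1, 256, 19, 19) -> Output: (1, 256, 1, 1)

Answer: (1, 256, 1, 1)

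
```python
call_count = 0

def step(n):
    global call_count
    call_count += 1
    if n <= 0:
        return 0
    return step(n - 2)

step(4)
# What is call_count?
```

Linear recursion stepping by 2: 3 calls from n=4 down to ≤0.

Answer: 3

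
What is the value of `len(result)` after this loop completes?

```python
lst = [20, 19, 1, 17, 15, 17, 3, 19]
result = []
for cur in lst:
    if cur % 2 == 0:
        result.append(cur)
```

Count even numbers in [20, 19, 1, 17, 15, 17, 3, 19]
`result` takes the values: [] → [20]
So `len(result)` = 1

Answer: 1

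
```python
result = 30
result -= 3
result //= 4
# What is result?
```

Trace:
`result = 30` → result = 30
`result -= 3` → result = 27
`result //= 4` → result = 6
So result = 6

Answer: 6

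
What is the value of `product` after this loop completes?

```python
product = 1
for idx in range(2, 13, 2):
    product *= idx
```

Product of even numbers 2 to 12
`product` takes the values: 1 → 2 → 8 → 48 → 384 → 3840 → 46080

Answer: 46080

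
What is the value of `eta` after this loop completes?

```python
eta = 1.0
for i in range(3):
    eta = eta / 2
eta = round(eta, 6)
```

Halving LR 3 times: 1 / 2^3
`eta` takes the values: 1.0 → 0.5 → 0.25 → 0.125

Answer: 0.125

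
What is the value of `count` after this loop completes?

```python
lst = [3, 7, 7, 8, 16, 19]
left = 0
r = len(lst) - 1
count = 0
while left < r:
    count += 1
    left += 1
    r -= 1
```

Iterations until pointers meet (list length 6)
`count` takes the values: 0 → 1 → 2 → 3

Answer: 3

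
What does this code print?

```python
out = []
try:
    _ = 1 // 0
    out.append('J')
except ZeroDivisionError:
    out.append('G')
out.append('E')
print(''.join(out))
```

Execution trace: 'G' (except ZeroDivisionError) → 'E' (after the try/except). Output: GE

Answer: GE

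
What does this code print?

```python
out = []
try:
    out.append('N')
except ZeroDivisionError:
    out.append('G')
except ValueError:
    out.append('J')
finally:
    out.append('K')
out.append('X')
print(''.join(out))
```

Execution trace: 'N' (try body, no exception) → 'K' (finally) → 'X' (after the try/except). Output: NKX

Answer: NKX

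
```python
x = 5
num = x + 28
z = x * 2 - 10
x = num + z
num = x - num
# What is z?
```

Trace:
`x = 5` → x = 5
`num = x + 28` → num = 33
`z = x * 2 - 10` → z = 0
`x = num + z` → x = 33
`num = x - num` → num = 0
So z = 0

Answer: 0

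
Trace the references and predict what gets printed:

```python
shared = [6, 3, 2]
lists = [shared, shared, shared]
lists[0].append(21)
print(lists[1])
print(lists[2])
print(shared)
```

Key concept: list of same reference.
Step by step:
`shared = [6, 3, 2]` → shared = [6, 3, 2]
`lists = [shared, shared, shared]` → lists = [[6, 3, 2], [6, 3, 2], [6, 3, 2]]
`lists[0].append(21)` → shared = [6, 3, 2, 21]; lists = [[6, 3, 2, 21], [6, 3, 2, 21], [6, 3, 2, 21]]
`print(lists[1])` → prints [6, 3, 2, 21]
`print(lists[2])` → prints [6, 3, 2, 21]
`print(shared)` → prints [6, 3, 2, 21]

Answer:
[6, 3, 2, 21]
[6, 3, 2, 21]
[6, 3, 2, 21]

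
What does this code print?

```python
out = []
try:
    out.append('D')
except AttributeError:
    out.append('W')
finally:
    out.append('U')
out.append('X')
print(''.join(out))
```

Execution trace: 'D' (try body, no exception) → 'U' (finally) → 'X' (after the try/except). Output: DUX

Answer: DUX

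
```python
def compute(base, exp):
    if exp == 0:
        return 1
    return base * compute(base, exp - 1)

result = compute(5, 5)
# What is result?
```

compute(5, 5) = 5 * 5 * 5 * 5 * 5 = 3125

Answer: 3125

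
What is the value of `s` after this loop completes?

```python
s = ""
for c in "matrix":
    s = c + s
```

Reverse 'matrix'
`s` takes the values: "" → "m" → "am" → "tam" → "rtam" → "irtam" → "xirtam"

Answer: "xirtam"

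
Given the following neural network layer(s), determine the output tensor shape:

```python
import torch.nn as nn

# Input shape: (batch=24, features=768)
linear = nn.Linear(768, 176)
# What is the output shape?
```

Input: (24, 768) -> Output: (24, 176)

Answer: (24, 176)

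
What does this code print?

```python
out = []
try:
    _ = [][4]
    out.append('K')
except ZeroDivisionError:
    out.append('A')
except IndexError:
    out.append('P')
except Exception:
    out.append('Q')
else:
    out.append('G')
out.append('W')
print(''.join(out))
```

Execution trace: 'P' (except IndexError) → 'W' (after the try/except). Output: PW

Answer: PW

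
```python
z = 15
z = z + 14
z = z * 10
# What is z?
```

Trace:
`z = 15` → z = 15
`z = z + 14` → z = 29
`z = z * 10` → z = 290
So z = 290

Answer: 290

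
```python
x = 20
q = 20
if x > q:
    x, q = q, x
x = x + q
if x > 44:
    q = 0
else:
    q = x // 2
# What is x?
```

Trace:
`x = 20` → x = 20
`q = 20` → q = 20
`if x > q: ...` → x > q is False → no variable changes
`x = x + q` → x = 40
`if x > 44: ...` → x > 44 is False, take else branch → no variable changes
So x = 40

Answer: 40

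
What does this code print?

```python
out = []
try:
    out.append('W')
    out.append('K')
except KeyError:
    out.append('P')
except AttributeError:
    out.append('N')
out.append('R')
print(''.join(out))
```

Execution trace: 'W' (try body) → 'K' (try body, no exception) → 'R' (after the try/except). Output: WKR

Answer: WKR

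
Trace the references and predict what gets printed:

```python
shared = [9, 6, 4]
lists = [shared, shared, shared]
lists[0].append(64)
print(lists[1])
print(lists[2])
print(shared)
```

Key concept: list of same reference.
Step by step:
`shared = [9, 6, 4]` → shared = [9, 6, 4]
`lists = [shared, shared, shared]` → lists = [[9, 6, 4], [9, 6, 4], [9, 6, 4]]
`lists[0].append(64)` → shared = [9, 6, 4, 64]; lists = [[9, 6, 4, 64], [9, 6, 4, 64], [9, 6, 4, 64]]
`print(lists[1])` → prints [9, 6, 4, 64]
`print(lists[2])` → prints [9, 6, 4, 64]
`print(shared)` → prints [9, 6, 4, 64]

Answer:
[9, 6, 4, 64]
[9, 6, 4, 64]
[9, 6, 4, 64]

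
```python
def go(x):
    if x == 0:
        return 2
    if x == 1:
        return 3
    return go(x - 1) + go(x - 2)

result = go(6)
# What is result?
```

Build up from base cases: go(0)=2, go(1)=3, go(2)=5, go(3)=8, go(4)=13, go(5)=21, go(6)=34

Answer: 34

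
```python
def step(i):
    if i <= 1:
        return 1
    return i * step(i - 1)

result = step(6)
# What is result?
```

step(6) = 6 * 5 * 4 * 3 * 2 * 1 = 720

Answer: 720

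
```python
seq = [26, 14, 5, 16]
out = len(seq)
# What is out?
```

Trace:
`seq = [26, 14, 5, 16]` → seq = [26, 14, 5, 16]
`out = len(seq)` → out = 4
So out = 4

Answer: 4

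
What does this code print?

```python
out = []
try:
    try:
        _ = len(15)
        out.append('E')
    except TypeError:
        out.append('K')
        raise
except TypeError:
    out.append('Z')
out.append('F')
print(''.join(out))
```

Execution trace: 'K' (inner except TypeError) → 'Z' (outer except TypeError) → 'F' (after the try/except). Output: KZF

Answer: KZF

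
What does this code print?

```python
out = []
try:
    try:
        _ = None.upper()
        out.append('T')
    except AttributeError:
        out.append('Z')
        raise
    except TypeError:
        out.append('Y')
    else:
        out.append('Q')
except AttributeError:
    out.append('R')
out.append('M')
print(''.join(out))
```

Execution trace: 'Z' (inner except AttributeError) → 'R' (outer except AttributeError) → 'M' (after the try/except). Output: ZRM

Answer: ZRM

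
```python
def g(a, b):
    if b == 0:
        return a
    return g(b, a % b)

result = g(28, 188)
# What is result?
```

g(28, 188) -> g(188, 28) -> g(28, 20) -> g(20, 8) -> g(8, 4) -> g(4, 0) -> 4

Answer: 4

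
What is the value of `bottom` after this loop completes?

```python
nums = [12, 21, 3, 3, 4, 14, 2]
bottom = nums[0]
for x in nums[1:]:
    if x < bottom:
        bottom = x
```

Minimum of [12, 21, 3, 3, 4, 14, 2]
`bottom` takes the values: 12 → 3 → 2

Answer: 2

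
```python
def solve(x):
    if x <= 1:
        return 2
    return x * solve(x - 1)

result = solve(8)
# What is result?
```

solve(8) = 8 * 7 * 6 * 5 * 4 * 3 * 2 * 2 = 80640

Answer: 80640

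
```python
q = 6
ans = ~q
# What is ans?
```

Trace:
`q = 6` → q = 6
`ans = ~q` → ans = -7
So ans = -7

Answer: -7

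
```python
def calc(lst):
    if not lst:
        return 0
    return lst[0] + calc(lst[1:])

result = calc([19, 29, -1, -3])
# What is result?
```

19 + 29 + (-1) + (-3) + 0 = 44

Answer: 44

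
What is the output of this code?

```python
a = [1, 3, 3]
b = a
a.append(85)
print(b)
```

Key concept: basic list aliasing.
Step by step:
`a = [1, 3, 3]` → a = [1, 3, 3]
`b = a` → b = [1, 3, 3] (same object as a)
`a.append(85)` → a = [1, 3, 3, 85] (same object as b); b = [1, 3, 3, 85] (same object as a)
`print(b)` → prints [1, 3, 3, 85]

Answer: [1, 3, 3, 85]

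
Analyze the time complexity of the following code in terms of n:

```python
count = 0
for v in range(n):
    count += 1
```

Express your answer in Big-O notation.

Each loop level contributes: n. Multiplying the contributions gives O(n).

Answer: O(n)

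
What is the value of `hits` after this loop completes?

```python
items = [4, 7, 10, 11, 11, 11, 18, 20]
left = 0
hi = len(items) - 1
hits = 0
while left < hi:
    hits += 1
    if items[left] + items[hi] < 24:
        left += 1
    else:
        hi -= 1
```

Steps to find pair summing to 24
`hits` takes the values: 0 → 1 → 2 → 3 → 4 → 5 → 6 → 7

Answer: 7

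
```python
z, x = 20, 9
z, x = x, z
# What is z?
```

Trace:
`z, x = 20, 9` → z = 20; x = 9
`z, x = x, z` → z = 9; x = 20
So z = 9

Answer: 9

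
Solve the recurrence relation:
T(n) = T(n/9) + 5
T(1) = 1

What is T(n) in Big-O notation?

Each step divides n by 9 and adds 5. After log_9(n) steps we reach T(1)=1. So T(n) = 5·log_9(n) + 1 = O(log n).

Answer: O(log n)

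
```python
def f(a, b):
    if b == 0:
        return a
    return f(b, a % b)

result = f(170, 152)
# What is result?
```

f(170, 152) -> f(152, 18) -> f(18, 8) -> f(8, 2) -> f(2, 0) -> 2

Answer: 2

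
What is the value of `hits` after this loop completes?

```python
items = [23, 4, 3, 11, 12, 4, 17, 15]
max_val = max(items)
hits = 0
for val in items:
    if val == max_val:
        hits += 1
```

Count of max value 23 in [23, 4, 3, 11, 12, 4, 17, 15]
`hits` takes the values: 0 → 1

Answer: 1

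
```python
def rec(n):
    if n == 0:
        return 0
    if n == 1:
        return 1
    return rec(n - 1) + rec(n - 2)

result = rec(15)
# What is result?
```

Build up from base cases: rec(0)=0, rec(1)=1, rec(2)=1, rec(3)=2, rec(4)=3, rec(5)=5, rec(6)=8, ..., rec(15)=610

Answer: 610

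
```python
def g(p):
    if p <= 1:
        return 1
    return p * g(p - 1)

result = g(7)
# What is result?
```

g(7) = 7 * 6 * 5 * 4 * 3 * 2 * 1 = 5040

Answer: 5040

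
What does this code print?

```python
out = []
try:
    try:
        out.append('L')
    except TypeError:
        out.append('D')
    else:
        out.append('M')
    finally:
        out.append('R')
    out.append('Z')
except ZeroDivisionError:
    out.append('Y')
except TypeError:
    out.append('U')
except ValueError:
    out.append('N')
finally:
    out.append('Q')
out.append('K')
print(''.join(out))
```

Execution trace: 'L' (inner try body, no exception) → 'M' (inner else) → 'R' (inner finally) → 'Z' (try body, no exception) → 'Q' (finally) → 'K' (after the try/except). Output: LMRZQK

Answer: LMRZQK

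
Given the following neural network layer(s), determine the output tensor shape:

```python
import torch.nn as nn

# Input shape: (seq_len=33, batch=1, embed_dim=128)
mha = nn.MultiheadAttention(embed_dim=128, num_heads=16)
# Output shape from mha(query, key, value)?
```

Input: (33, 1, 128) -> Output: (33, 1, 128)

Answer: (33, 1, 128)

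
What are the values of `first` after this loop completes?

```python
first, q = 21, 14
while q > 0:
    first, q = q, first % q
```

GCD of 21 and 14
`first` takes the values: 21 → 14 → 7

Answer: 7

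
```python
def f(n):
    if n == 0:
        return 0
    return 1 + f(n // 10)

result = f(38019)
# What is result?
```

Count of digits of 38019: 5

Answer: 5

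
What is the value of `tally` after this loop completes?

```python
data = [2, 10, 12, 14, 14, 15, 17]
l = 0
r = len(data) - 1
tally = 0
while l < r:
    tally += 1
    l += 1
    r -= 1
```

Iterations until pointers meet (list length 7)
`tally` takes the values: 0 → 1 → 2 → 3

Answer: 3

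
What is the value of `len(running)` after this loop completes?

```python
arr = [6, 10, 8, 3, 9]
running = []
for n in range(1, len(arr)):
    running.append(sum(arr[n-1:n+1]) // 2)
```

Number of 2-element averages
`running` takes the values: [] → [8] → [8, 9] → [8, 9, 5] → [8, 9, 5, 6]
So `len(running)` = 4

Answer: 4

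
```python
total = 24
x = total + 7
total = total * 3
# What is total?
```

Trace:
`total = 24` → total = 24
`x = total + 7` → x = 31
`total = total * 3` → total = 72
So total = 72

Answer: 72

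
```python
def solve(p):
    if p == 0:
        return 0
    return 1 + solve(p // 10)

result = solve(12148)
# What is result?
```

Count of digits of 12148: 5

Answer: 5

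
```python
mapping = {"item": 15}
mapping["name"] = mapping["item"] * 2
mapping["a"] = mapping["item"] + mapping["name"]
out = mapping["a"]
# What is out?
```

Trace:
`mapping = {"item": 15}` → mapping = {'item': 15}
`mapping["name"] = mapping["item"] * 2` → mapping = {'item': 15, 'name': 30}
`mapping["a"] = mapping["item"] + mapping["name"]` → mapping = {'item': 15, 'name': 30, 'a': 45}
`out = mapping["a"]` → out = 45
So out = 45

Answer: 45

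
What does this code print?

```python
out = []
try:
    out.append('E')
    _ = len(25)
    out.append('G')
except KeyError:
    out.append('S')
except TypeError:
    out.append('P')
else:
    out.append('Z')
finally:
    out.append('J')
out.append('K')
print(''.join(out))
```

Execution trace: 'E' (try body) → 'P' (except TypeError) → 'J' (finally) → 'K' (after the try/except). Output: EPJK

Answer: EPJK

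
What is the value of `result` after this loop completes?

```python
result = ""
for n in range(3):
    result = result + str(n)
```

Concatenate digits 0 to 2
`result` takes the values: "" → "0" → "01" → "012"

Answer: "012"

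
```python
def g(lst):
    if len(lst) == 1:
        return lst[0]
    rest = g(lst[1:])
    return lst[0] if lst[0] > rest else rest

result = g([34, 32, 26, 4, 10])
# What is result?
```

Recursive max over [34, 32, 26, 4, 10] = 34

Answer: 34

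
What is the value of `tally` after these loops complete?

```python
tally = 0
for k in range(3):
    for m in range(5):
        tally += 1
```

3 * 5 = 15
`tally` takes the values: 0 → 1 → 2 → 3 → 4 → 5 → 6 → 7 → 8 → 9 → 10 → 11 → 12 → 13 → 14 → 15

Answer: 15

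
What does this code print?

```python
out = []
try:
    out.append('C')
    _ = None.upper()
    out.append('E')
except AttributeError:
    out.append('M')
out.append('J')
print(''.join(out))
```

Execution trace: 'C' (try body) → 'M' (except AttributeError) → 'J' (after the try/except). Output: CMJ

Answer: CMJ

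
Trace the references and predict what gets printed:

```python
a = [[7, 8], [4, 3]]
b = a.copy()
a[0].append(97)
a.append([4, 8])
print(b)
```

Key concept: shallow copy with nested lists.
Step by step:
`a = [[7, 8], [4, 3]]` → a = [[7, 8], [4, 3]]
`b = a.copy()` → b = [[7, 8], [4, 3]]
`a[0].append(97)` → a = [[7, 8, 97], [4, 3]]; b = [[7, 8, 97], [4, 3]]
`a.append([4, 8])` → a = [[7, 8, 97], [4, 3], [4, 8]]
`print(b)` → prints [[7, 8, 97], [4, 3]]

Answer: [[7, 8, 97], [4, 3]]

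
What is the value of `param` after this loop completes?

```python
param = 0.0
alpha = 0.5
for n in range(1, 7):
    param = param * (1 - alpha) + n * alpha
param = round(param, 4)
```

Moving average with lr=0.5
`param` takes the values: 0.0 → 0.5 → 1.25 → 2.125 → 3.0625 → 4.03125 → 5.015625 → 5.0156

Answer: 5.0156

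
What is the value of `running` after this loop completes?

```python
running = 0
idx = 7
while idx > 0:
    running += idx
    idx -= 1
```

Sum 7 down to 1
`running` takes the values: 0 → 7 → 13 → 18 → 22 → 25 → 27 → 28

Answer: 28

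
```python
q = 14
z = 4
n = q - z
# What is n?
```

Trace:
`q = 14` → q = 14
`z = 4` → z = 4
`n = q - z` → n = 10
So n = 10

Answer: 10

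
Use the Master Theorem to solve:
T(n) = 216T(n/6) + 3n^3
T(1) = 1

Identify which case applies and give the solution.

a=216, b=6, f(n)=3n^3. log_6(216) = 3. Since c=3 = 3, Case 2 applies: T(n) = Θ(n^log_b(a) · log n) = O(n^3 log n).

Answer: O(n^3 log n) - Case 2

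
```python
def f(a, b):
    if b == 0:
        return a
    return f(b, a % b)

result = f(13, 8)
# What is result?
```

f(13, 8) -> f(8, 5) -> f(5, 3) -> f(3, 2) -> f(2, 1) -> f(1, 0) -> 1

Answer: 1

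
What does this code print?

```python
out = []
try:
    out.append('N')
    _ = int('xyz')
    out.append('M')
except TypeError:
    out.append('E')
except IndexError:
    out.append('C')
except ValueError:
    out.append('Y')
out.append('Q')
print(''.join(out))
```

Execution trace: 'N' (try body) → 'Y' (except ValueError) → 'Q' (after the try/except). Output: NYQ

Answer: NYQ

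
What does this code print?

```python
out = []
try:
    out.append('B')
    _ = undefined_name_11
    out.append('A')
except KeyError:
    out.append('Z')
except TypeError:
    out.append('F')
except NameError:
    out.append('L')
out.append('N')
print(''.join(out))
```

Execution trace: 'B' (try body) → 'L' (except NameError) → 'N' (after the try/except). Output: BLN

Answer: BLN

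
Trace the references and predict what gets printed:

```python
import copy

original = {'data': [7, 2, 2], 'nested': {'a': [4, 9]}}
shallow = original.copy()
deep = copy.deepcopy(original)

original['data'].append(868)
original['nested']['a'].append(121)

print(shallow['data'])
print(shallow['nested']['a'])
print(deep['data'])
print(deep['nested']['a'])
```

Key concept: comparing shallow vs deep copy.
Step by step:
`original = {'data': [7, 2, 2], 'nested': {'a': [4, 9]}}` → original = {'data': [7, 2, 2], 'nested': {'a': [4, 9]}}
`shallow = original.copy()` → shallow = {'data': [7, 2, 2], 'nested': {'a': [4, 9]}}
`deep = copy.deepcopy(original)` → deep = {'data': [7, 2, 2], 'nested': {'a': [4, 9]}}
`original['data'].append(868)` → original = {'data': [7, 2, 2, 868], 'nested': {'a': [4, 9]}}; shallow = {'data': [7, 2, 2, 868], 'nested': {'a': [4, 9]}}
`original['nested']['a'].append(121)` → original = {'data': [7, 2, 2, 868], 'nested': {'a': [4, 9, 121]}}; shallow = {'data': [7, 2, 2, 868], 'nested': {'a': [4, 9, 121]}}
`print(shallow['data'])` → prints [7, 2, 2, 868]
`print(shallow['nested']['a'])` → prints [4, 9, 121]
`print(deep['data'])` → prints [7, 2, 2]
`print(deep['nested']['a'])` → prints [4, 9]

Answer:
[7, 2, 2, 868]
[4, 9, 121]
[7, 2, 2]
[4, 9]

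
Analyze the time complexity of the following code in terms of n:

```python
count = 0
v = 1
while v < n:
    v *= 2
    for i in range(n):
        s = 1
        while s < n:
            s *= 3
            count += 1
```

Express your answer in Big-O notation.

Each loop level contributes: log n × n × log n. Multiplying the contributions gives O(n log² n).

Answer: O(n log² n)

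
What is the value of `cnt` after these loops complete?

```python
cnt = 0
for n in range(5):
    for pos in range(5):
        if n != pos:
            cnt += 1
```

5² - 5 (exclude diagonal)
`cnt` takes the values: 0 → 1 → 2 → 3 → 4 → 5 → 6 → 7 → 8 → 9 → 10 → 11 → 12 → 13 → 14 → 15 → 16 → 17 → 18 → 19 → 20

Answer: 20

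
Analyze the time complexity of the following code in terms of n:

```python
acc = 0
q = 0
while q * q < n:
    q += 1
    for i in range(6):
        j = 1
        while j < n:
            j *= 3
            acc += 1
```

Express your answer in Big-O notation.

Each loop level contributes: √n × 1 × log n. Multiplying the contributions gives O(√n log n).

Answer: O(√n log n)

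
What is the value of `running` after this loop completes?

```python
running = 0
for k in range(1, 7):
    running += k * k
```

Sum of squares 1² to 6² = 91
`running` takes the values: 0 → 1 → 5 → 14 → 30 → 55 → 91

Answer: 91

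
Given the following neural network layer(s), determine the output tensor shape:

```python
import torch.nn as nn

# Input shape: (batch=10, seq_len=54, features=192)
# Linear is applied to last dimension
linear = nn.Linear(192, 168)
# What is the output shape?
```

Input: (10, 54, 192) -> Output: (10, 54, 168)

Answer: (10, 54, 168)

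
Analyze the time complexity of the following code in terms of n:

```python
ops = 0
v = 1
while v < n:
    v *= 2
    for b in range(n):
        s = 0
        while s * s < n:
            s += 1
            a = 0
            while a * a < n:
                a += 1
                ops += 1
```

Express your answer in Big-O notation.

Each loop level contributes: log n × n × √n × √n. Multiplying the contributions gives O(n^2 log n).

Answer: O(n^2 log n)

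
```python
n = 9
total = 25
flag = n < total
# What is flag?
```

Trace:
`n = 9` → n = 9
`total = 25` → total = 25
`flag = n < total` → flag = True
So flag = True

Answer: True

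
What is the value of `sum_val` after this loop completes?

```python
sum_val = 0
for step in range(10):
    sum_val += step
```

Sum of 0 to 9 = 45
`sum_val` takes the values: 0 → 1 → 3 → 6 → 10 → 15 → 21 → 28 → 36 → 45

Answer: 45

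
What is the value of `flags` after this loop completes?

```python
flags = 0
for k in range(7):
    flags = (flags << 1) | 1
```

Build 7 consecutive 1-bits: 0b1111111
`flags` takes the values: 0 → 1 → 3 → 7 → 15 → 31 → 63 → 127

Answer: 127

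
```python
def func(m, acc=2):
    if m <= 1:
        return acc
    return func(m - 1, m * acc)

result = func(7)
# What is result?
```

Accumulator trace (n, acc): (7, 2) -> (6, 14) -> (5, 84) -> (4, 420) -> (3, 1680) -> (2, 5040) -> (1, 10080) -> return 10080

Answer: 10080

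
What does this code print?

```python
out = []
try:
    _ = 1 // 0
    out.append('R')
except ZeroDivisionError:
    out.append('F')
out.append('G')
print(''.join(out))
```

Execution trace: 'F' (except ZeroDivisionError) → 'G' (after the try/except). Output: FG

Answer: FG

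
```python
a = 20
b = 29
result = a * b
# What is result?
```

Trace:
`a = 20` → a = 20
`b = 29` → b = 29
`result = a * b` → result = 580
So result = 580

Answer: 580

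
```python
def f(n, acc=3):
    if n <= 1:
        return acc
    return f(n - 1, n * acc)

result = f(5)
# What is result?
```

Accumulator trace (n, acc): (5, 3) -> (4, 15) -> (3, 60) -> (2, 180) -> (1, 360) -> return 360

Answer: 360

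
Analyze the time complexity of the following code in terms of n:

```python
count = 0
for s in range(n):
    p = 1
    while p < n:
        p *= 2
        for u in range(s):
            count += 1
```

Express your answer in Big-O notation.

Each loop level contributes: n × log n × n. Multiplying the contributions gives O(n^2 log n).

Answer: O(n^2 log n)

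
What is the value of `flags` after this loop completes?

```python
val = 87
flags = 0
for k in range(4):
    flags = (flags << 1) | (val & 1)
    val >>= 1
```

Reverse lowest 4 bits of 87
`flags` takes the values: 0 → 1 → 3 → 7 → 14

Answer: 14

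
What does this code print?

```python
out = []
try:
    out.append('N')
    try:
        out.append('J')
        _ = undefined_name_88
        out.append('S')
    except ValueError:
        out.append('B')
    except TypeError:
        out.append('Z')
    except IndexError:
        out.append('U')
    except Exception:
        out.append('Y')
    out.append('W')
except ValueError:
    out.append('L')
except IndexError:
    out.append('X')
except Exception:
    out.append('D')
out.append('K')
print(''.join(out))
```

Execution trace: 'N' (try body) → 'J' (inner try body) → 'Y' (inner except Exception) → 'W' (try body, no exception) → 'K' (after the try/except). Output: NJYWK

Answer: NJYWK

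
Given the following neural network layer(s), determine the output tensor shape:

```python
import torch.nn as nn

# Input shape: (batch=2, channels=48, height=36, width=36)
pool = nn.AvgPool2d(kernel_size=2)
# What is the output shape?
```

Input: (2, 48, 36, 36) -> Output: (2, 48, 18, 18)

Answer: (2, 48, 18, 18)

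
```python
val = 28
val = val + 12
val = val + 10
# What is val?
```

Trace:
`val = 28` → val = 28
`val = val + 12` → val = 40
`val = val + 10` → val = 50
So val = 50

Answer: 50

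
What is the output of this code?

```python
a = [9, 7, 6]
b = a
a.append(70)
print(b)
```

Key concept: basic list aliasing.
Step by step:
`a = [9, 7, 6]` → a = [9, 7, 6]
`b = a` → b = [9, 7, 6] (same object as a)
`a.append(70)` → a = [9, 7, 6, 70] (same object as b); b = [9, 7, 6, 70] (same object as a)
`print(b)` → prints [9, 7, 6, 70]

Answer: [9, 7, 6, 70]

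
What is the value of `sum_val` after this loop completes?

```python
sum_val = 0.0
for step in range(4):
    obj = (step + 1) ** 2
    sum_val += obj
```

Sum of squared losses 1² + 2² + ... + 4²
`sum_val` takes the values: 0.0 → 1.0 → 5.0 → 14.0 → 30.0

Answer: 30.0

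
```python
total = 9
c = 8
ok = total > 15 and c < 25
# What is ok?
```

Trace:
`total = 9` → total = 9
`c = 8` → c = 8
`ok = total > 15 and c < 25` → ok = False
So ok = False

Answer: False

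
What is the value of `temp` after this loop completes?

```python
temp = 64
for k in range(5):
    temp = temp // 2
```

Halve 5 times: 64 // 2^5 = 2
`temp` takes the values: 64 → 32 → 16 → 8 → 4 → 2

Answer: 2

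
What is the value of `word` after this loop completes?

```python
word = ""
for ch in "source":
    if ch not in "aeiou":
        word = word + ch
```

Remove vowels from 'source'
`word` takes the values: "" → "s" → "sr" → "src"

Answer: "src"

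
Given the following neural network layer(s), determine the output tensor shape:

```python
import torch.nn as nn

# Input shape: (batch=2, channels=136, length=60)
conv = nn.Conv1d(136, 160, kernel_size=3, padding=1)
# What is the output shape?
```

Input: (2, 136, 60) -> Output: (2, 160, 60)

Answer: (2, 160, 60)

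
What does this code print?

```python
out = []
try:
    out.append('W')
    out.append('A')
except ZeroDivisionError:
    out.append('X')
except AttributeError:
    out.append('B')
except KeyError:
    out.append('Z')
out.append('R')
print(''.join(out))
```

Execution trace: 'W' (try body) → 'A' (try body, no exception) → 'R' (after the try/except). Output: WAR

Answer: WAR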